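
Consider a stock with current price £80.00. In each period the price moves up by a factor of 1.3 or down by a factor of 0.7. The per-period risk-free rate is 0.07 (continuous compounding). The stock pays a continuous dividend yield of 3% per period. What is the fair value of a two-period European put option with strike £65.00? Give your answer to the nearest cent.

£4.19

Per-period risk-free factor R = e^0.07 = 1.0725; dividend-adjusted growth = e^(0.07−0.03) = 1.0408.
Risk-neutral probability p = (1.0408 − 0.7)/(1.3 − 0.7) = 0.3408/0.6000 = 0.5680
Terminal stock prices: S_uu = 135.2, S_ud = 72.8, S_dd = 39.2
Terminal payoffs (K − S): max(-70.2, 0) = 0, max(-7.8, 0) = 0, max(25.8, 0) = 25.8
Node u (S = 104): V_u = e^(−0.07)·[0.5680·0.0000 + 0.4320·0.0000] = 0.0000
Node d (S = 56): V_d = e^(−0.07)·[0.5680·0.0000 + 0.4320·25.8000] = 10.3917
Node 0 (S = 80): V_0 = e^(−0.07)·[0.5680·0.0000 + 0.4320·10.3917] = 4.1855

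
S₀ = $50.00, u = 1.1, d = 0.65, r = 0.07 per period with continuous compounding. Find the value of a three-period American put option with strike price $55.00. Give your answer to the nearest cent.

Risk-neutral probability p = (e^0.07 − 0.65)/(1.1 − 0.65) = 0.4225/0.4500 = 0.9389
Terminal stock prices: S_uuu = 66.55, S_uud = 39.33, S_udd = 23.24, S_ddd = 13.73
Terminal payoffs (K − S): max(-11.55, 0) = 0, max(15.67, 0) = 15.67, max(31.76, 0) = 31.76, max(41.27, 0) = 41.27
Node uu (S = 60.5): continuation = e^(−0.07)·[0.9389·0.0000 + 0.0611·15.6750] = 0.8929; exercise value = 0.0000 ≤ continuation, so V_uu = 0.8929
Node ud (S = 35.75): continuation = e^(−0.07)·[0.9389·15.6750 + 0.0611·31.7625] = 15.5317; exercise value = 19.2500 > continuation, so V_ud = 19.2500 (exercise)
Node dd (S = 21.13): continuation = e^(−0.07)·[0.9389·31.7625 + 0.0611·41.2687] = 30.1567; exercise value = 33.8750 > continuation, so V_dd = 33.8750 (exercise)
Node u (S = 55): continuation = e^(−0.07)·[0.9389·0.8929 + 0.0611·19.2500] = 1.8782; exercise value = 0.0000 ≤ continuation, so V_u = 1.8782
Node d (S = 32.5): continuation = e^(−0.07)·[0.9389·19.2500 + 0.0611·33.8750] = 18.7817; exercise value = 22.5000 > continuation, so V_d = 22.5000 (exercise)
Node 0 (S = 50): continuation = e^(−0.07)·[0.9389·1.8782 + 0.0611·22.5000] = 2.9259; exercise value = 5.0000 > continuation, so V_0 = 5.0000 (exercise)

$5.00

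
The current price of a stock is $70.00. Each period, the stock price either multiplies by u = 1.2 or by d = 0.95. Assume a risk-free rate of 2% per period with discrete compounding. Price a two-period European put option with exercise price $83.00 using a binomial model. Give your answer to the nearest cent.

Risk-neutral probability p = (1 + 0.02 − 0.95)/(1.2 − 0.95) = 0.0700/0.2500 = 0.2800
Terminal stock prices: S_uu = 100.8, S_ud = 79.8, S_dd = 63.17
Terminal payoffs (K − S): max(-17.8, 0) = 0, max(3.2, 0) = 3.2, max(19.83, 0) = 19.83
Node u (S = 84): V_u = 1/1.02·[0.2800·0.0000 + 0.7200·3.2000] = 2.2588
Node d (S = 66.5): V_d = 1/1.02·[0.2800·3.2000 + 0.7200·19.8250] = 14.8725
Node 0 (S = 70): V_0 = 1/1.02·[0.2800·2.2588 + 0.7200·14.8725] = 11.1183

$11.12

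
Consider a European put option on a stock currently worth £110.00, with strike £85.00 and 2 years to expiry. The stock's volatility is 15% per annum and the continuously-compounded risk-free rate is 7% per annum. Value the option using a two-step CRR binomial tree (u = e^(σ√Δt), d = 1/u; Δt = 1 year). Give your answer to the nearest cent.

CRR parameters: u = e^(σ√Δt) = e^(0.15·√1) = 1.1618, d = 1/u = 0.8607
Per-period rate: rΔt = 0.07·1 = 0.07, so R = e^0.07 = 1.0725
Risk-neutral probability p = (e^0.07 − 0.8607)/(1.1618 − 0.8607) = 0.2118/0.3011 = 0.7034
Terminal stock prices: S_uu = 148.5, S_ud = 110, S_dd = 81.49
Terminal payoffs (K − S): max(-63.48, 0) = 0, max(-25, 0) = 0, max(3.51, 0) = 3.51
Node u (S = 127.8): V_u = e^(−0.07)·[0.7034·0.0000 + 0.2966·0.0000] = 0.0000
Node d (S = 94.68): V_d = e^(−0.07)·[0.7034·0.0000 + 0.2966·3.5100] = 0.9708
Node 0 (S = 110): V_0 = e^(−0.07)·[0.7034·0.0000 + 0.2966·0.9708] = 0.2685

£0.27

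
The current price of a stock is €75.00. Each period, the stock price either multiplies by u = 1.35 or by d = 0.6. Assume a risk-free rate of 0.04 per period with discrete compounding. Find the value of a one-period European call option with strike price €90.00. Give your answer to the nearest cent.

Risk-neutral probability p = (1 + 0.04 − 0.6)/(1.35 − 0.6) = 0.4400/0.7500 = 0.5867
Terminal stock prices: S_u = 101.2, S_d = 45
Terminal payoffs (S − K): max(11.25, 0) = 11.25, max(-45, 0) = 0
Node 0 (S = 75): V_0 = 1/1.04·[0.5867·11.2500 + 0.4133·0.0000] = 6.3462

€6.35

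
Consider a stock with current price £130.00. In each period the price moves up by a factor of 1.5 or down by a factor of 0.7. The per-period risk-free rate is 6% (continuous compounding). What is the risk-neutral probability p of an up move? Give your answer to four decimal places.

Risk-neutral probability p = (e^0.06 − 0.7)/(1.5 − 0.7) = 0.3618/0.8000 = 0.4523

p = 0.4523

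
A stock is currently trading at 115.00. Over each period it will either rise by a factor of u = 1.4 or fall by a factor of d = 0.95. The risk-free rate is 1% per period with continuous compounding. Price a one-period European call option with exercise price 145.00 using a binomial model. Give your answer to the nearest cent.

Risk-neutral probability p = (e^0.01 − 0.95)/(1.4 − 0.95) = 0.0601/0.4500 = 0.1334
Terminal stock prices: S_u = 161, S_d = 109.2
Terminal payoffs (S − K): max(16, 0) = 16, max(-35.75, 0) = 0
Node 0 (S = 115): V_0 = e^(−0.01)·[0.1334·16.0000 + 0.8666·0.0000] = 2.1139

2.11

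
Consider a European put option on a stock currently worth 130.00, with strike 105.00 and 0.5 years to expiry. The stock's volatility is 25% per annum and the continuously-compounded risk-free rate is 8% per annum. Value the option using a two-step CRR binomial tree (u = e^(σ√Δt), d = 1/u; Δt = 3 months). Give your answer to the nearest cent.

CRR parameters: u = e^(σ√Δt) = e^(0.25·√0.25) = 1.1331, d = 1/u = 0.8825
Per-period rate: rΔt = 0.08·0.25 = 0.02, so R = e^0.02 = 1.0202
Risk-neutral probability p = (e^0.02 − 0.8825)/(1.1331 − 0.8825) = 0.1377/0.2507 = 0.5494
Terminal stock prices: S_uu = 166.9, S_ud = 130, S_dd = 101.2
Terminal payoffs (K − S): max(-61.92, 0) = 0, max(-25, 0) = 0, max(3.756, 0) = 3.756
Node u (S = 147.3): V_u = e^(−0.02)·[0.5494·0.0000 + 0.4506·0.0000] = 0.0000
Node d (S = 114.7): V_d = e^(−0.02)·[0.5494·0.0000 + 0.4506·3.7559] = 1.6589
Node 0 (S = 130): V_0 = e^(−0.02)·[0.5494·0.0000 + 0.4506·1.6589] = 0.7327

0.73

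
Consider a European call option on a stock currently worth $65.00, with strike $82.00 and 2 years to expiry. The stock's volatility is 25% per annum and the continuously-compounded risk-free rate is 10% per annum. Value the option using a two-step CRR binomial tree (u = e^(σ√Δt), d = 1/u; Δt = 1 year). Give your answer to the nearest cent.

$8.60

CRR parameters: u = e^(σ√Δt) = e^(0.25·√1) = 1.2840, d = 1/u = 0.7788
Per-period rate: rΔt = 0.1·1 = 0.1, so R = e^0.1 = 1.1052
Risk-neutral probability p = (e^0.1 − 0.7788)/(1.2840 − 0.7788) = 0.3264/0.5052 = 0.6460
Terminal stock prices: S_uu = 107.2, S_ud = 65, S_dd = 39.42
Terminal payoffs (S − K): max(25.17, 0) = 25.17, max(-17, 0) = 0, max(-42.58, 0) = 0
Node u (S = 83.46): V_u = e^(−0.1)·[0.6460·25.1669 + 0.3540·0.0000] = 14.7104
Node d (S = 50.62): V_d = e^(−0.1)·[0.6460·0.0000 + 0.3540·0.0000] = 0.0000
Node 0 (S = 65): V_0 = e^(−0.1)·[0.6460·14.7104 + 0.3540·0.0000] = 8.5985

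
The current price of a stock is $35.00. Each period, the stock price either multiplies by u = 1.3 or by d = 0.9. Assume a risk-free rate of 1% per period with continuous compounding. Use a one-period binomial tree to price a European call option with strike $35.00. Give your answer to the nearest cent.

Risk-neutral probability p = (e^0.01 − 0.9)/(1.3 − 0.9) = 0.1101/0.4000 = 0.2751
Terminal stock prices: S_u = 45.5, S_d = 31.5
Terminal payoffs (S − K): max(10.5, 0) = 10.5, max(-3.5, 0) = 0
Node 0 (S = 35): V_0 = e^(−0.01)·[0.2751·10.5000 + 0.7249·0.0000] = 2.8601

$2.86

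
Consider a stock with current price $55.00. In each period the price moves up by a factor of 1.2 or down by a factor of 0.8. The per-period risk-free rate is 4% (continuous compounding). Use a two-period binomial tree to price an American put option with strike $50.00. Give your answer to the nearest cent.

$2.29

Risk-neutral probability p = (e^0.04 − 0.8)/(1.2 − 0.8) = 0.2408/0.4000 = 0.6020
Terminal stock prices: S_uu = 79.2, S_ud = 52.8, S_dd = 35.2
Terminal payoffs (K − S): max(-29.2, 0) = 0, max(-2.8, 0) = 0, max(14.8, 0) = 14.8
Node u (S = 66): continuation = e^(−0.04)·[0.6020·0.0000 + 0.3980·0.0000] = 0.0000; exercise value = 0.0000 ≤ continuation, so V_u = 0.0000
Node d (S = 44): continuation = e^(−0.04)·[0.6020·0.0000 + 0.3980·14.8000] = 5.6591; exercise value = 6.0000 > continuation, so V_d = 6.0000 (exercise)
Node 0 (S = 55): continuation = e^(−0.04)·[0.6020·0.0000 + 0.3980·6.0000] = 2.2942; exercise value = 0.0000 ≤ continuation, so V_0 = 2.2942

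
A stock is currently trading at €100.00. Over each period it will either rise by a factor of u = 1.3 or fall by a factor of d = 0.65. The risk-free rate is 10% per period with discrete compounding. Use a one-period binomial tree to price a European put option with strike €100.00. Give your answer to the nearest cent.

€9.79

Risk-neutral probability p = (1 + 0.1 − 0.65)/(1.3 − 0.65) = 0.4500/0.6500 = 0.6923
Terminal stock prices: S_u = 130, S_d = 65
Terminal payoffs (K − S): max(-30, 0) = 0, max(35, 0) = 35
Node 0 (S = 100): V_0 = 1/1.1·[0.6923·0.0000 + 0.3077·35.0000] = 9.7902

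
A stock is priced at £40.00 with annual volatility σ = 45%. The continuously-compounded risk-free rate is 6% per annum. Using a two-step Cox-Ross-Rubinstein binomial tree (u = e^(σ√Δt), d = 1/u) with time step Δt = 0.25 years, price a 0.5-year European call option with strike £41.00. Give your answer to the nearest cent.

£4.80

CRR parameters: u = e^(σ√Δt) = e^(0.45·√0.25) = 1.2523, d = 1/u = 0.7985
Per-period rate: rΔt = 0.06·0.25 = 0.015, so R = e^0.015 = 1.0151
Risk-neutral probability p = (e^0.015 − 0.7985)/(1.2523 − 0.7985) = 0.2166/0.4538 = 0.4773
Terminal stock prices: S_uu = 62.73, S_ud = 40, S_dd = 25.51
Terminal payoffs (S − K): max(21.73, 0) = 21.73, max(-1, 0) = 0, max(-15.49, 0) = 0
Node u (S = 50.09): V_u = e^(−0.015)·[0.4773·21.7325 + 0.5227·0.0000] = 10.2182
Node d (S = 31.94): V_d = e^(−0.015)·[0.4773·0.0000 + 0.5227·0.0000] = 0.0000
Node 0 (S = 40): V_0 = e^(−0.015)·[0.4773·10.2182 + 0.5227·0.0000] = 4.8044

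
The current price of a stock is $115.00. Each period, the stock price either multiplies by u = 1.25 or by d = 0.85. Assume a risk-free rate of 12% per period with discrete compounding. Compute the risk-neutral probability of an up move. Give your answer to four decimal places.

p = 0.6750

Risk-neutral probability p = (1 + 0.12 − 0.85)/(1.25 − 0.85) = 0.2700/0.4000 = 0.6750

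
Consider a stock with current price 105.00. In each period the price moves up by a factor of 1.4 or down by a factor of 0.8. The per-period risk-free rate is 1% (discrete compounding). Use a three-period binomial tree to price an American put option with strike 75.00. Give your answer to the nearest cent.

5.66

Risk-neutral probability p = (1 + 0.01 − 0.8)/(1.4 − 0.8) = 0.2100/0.6000 = 0.3500
Terminal stock prices: S_uuu = 288.1, S_uud = 164.6, S_udd = 94.08, S_ddd = 53.76
Terminal payoffs (K − S): max(-213.1, 0) = 0, max(-89.64, 0) = 0, max(-19.08, 0) = 0, max(21.24, 0) = 21.24
Node uu (S = 205.8): continuation = 1/1.01·[0.3500·0.0000 + 0.6500·0.0000] = 0.0000; exercise value = 0.0000 ≤ continuation, so V_uu = 0.0000
Node ud (S = 117.6): continuation = 1/1.01·[0.3500·0.0000 + 0.6500·0.0000] = 0.0000; exercise value = 0.0000 ≤ continuation, so V_ud = 0.0000
Node dd (S = 67.2): continuation = 1/1.01·[0.3500·0.0000 + 0.6500·21.2400] = 13.6693; exercise value = 7.8000 ≤ continuation, so V_dd = 13.6693
Node u (S = 147): continuation = 1/1.01·[0.3500·0.0000 + 0.6500·0.0000] = 0.0000; exercise value = 0.0000 ≤ continuation, so V_u = 0.0000
Node d (S = 84): continuation = 1/1.01·[0.3500·0.0000 + 0.6500·13.6693] = 8.7971; exercise value = 0.0000 ≤ continuation, so V_d = 8.7971
Node 0 (S = 105): continuation = 1/1.01·[0.3500·0.0000 + 0.6500·8.7971] = 5.6615; exercise value = 0.0000 ≤ continuation, so V_0 = 5.6615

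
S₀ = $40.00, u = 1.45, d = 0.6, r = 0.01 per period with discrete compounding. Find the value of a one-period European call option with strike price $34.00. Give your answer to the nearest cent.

$11.46

Risk-neutral probability p = (1 + 0.01 − 0.6)/(1.45 − 0.6) = 0.4100/0.8500 = 0.4824
Terminal stock prices: S_u = 58, S_d = 24
Terminal payoffs (S − K): max(24, 0) = 24, max(-10, 0) = 0
Node 0 (S = 40): V_0 = 1/1.01·[0.4824·24.0000 + 0.5176·0.0000] = 11.4619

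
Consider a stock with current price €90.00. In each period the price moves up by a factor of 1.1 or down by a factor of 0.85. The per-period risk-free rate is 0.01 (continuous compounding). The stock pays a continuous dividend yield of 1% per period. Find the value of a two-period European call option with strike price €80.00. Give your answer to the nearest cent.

Per-period risk-free factor R = e^0.01 = 1.0101; dividend-adjusted growth = e^(0.01−0.01) = 1.0000.
Risk-neutral probability p = (1.0000 − 0.85)/(1.1 − 0.85) = 0.1500/0.2500 = 0.6000
Terminal stock prices: S_uu = 108.9, S_ud = 84.15, S_dd = 65.02
Terminal payoffs (S − K): max(28.9, 0) = 28.9, max(4.15, 0) = 4.15, max(-14.98, 0) = 0
Node u (S = 99): V_u = e^(−0.01)·[0.6000·28.9000 + 0.4000·4.1500] = 18.8109
Node d (S = 76.5): V_d = e^(−0.01)·[0.6000·4.1500 + 0.4000·0.0000] = 2.4652
Node 0 (S = 90): V_0 = e^(−0.01)·[0.6000·18.8109 + 0.4000·2.4652] = 12.1505

€12.15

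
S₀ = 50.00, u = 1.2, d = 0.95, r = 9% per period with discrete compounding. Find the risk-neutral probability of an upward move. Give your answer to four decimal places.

p = 0.5600

Risk-neutral probability p = (1 + 0.09 − 0.95)/(1.2 − 0.95) = 0.1400/0.2500 = 0.5600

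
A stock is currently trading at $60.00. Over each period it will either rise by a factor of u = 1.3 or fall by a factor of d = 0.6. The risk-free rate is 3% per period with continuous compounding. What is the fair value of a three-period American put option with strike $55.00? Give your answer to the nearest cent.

Risk-neutral probability p = (e^0.03 − 0.6)/(1.3 − 0.6) = 0.4305/0.7000 = 0.6149
Terminal stock prices: S_uuu = 131.8, S_uud = 60.84, S_udd = 28.08, S_ddd = 12.96
Terminal payoffs (K − S): max(-76.82, 0) = 0, max(-5.84, 0) = 0, max(26.92, 0) = 26.92, max(42.04, 0) = 42.04
Node uu (S = 101.4): continuation = e^(−0.03)·[0.6149·0.0000 + 0.3851·0.0000] = 0.0000; exercise value = 0.0000 ≤ continuation, so V_uu = 0.0000
Node ud (S = 46.8): continuation = e^(−0.03)·[0.6149·0.0000 + 0.3851·26.9200] = 10.0596; exercise value = 8.2000 ≤ continuation, so V_ud = 10.0596
Node dd (S = 21.6): continuation = e^(−0.03)·[0.6149·26.9200 + 0.3851·42.0400] = 31.7745; exercise value = 33.4000 > continuation, so V_dd = 33.4000 (exercise)
Node u (S = 78): continuation = e^(−0.03)·[0.6149·0.0000 + 0.3851·10.0596] = 3.7591; exercise value = 0.0000 ≤ continuation, so V_u = 3.7591
Node d (S = 36): continuation = e^(−0.03)·[0.6149·10.0596 + 0.3851·33.4000] = 18.4842; exercise value = 19.0000 > continuation, so V_d = 19.0000 (exercise)
Node 0 (S = 60): continuation = e^(−0.03)·[0.6149·3.7591 + 0.3851·19.0000] = 9.3433; exercise value = 0.0000 ≤ continuation, so V_0 = 9.3433

$9.34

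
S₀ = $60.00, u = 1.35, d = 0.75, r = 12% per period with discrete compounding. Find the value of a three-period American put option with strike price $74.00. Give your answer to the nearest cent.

$14.00

Risk-neutral probability p = (1 + 0.12 − 0.75)/(1.35 − 0.75) = 0.3700/0.6000 = 0.6167
Terminal stock prices: S_uuu = 147.6, S_uud = 82.01, S_udd = 45.56, S_ddd = 25.31
Terminal payoffs (K − S): max(-73.62, 0) = 0, max(-8.013, 0) = 0, max(28.44, 0) = 28.44, max(48.69, 0) = 48.69
Node uu (S = 109.4): continuation = 1/1.12·[0.6167·0.0000 + 0.3833·0.0000] = 0.0000; exercise value = 0.0000 ≤ continuation, so V_uu = 0.0000
Node ud (S = 60.75): continuation = 1/1.12·[0.6167·0.0000 + 0.3833·28.4375] = 9.7331; exercise value = 13.2500 > continuation, so V_ud = 13.2500 (exercise)
Node dd (S = 33.75): continuation = 1/1.12·[0.6167·28.4375 + 0.3833·48.6875] = 32.3214; exercise value = 40.2500 > continuation, so V_dd = 40.2500 (exercise)
Node u (S = 81): continuation = 1/1.12·[0.6167·0.0000 + 0.3833·13.2500] = 4.5350; exercise value = 0.0000 ≤ continuation, so V_u = 4.5350
Node d (S = 45): continuation = 1/1.12·[0.6167·13.2500 + 0.3833·40.2500] = 21.0714; exercise value = 29.0000 > continuation, so V_d = 29.0000 (exercise)
Node 0 (S = 60): continuation = 1/1.12·[0.6167·4.5350 + 0.3833·29.0000] = 12.4225; exercise value = 14.0000 > continuation, so V_0 = 14.0000 (exercise)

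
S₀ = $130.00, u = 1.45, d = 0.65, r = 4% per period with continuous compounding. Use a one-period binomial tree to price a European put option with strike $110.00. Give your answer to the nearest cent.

$12.53

Risk-neutral probability p = (e^0.04 − 0.65)/(1.45 − 0.65) = 0.3908/0.8000 = 0.4885
Terminal stock prices: S_u = 188.5, S_d = 84.5
Terminal payoffs (K − S): max(-78.5, 0) = 0, max(25.5, 0) = 25.5
Node 0 (S = 130): V_0 = e^(−0.04)·[0.4885·0.0000 + 0.5115·25.5000] = 12.5315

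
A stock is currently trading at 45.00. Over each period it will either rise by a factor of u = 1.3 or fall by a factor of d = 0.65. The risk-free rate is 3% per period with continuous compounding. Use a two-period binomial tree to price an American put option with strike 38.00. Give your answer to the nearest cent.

Risk-neutral probability p = (e^0.03 − 0.65)/(1.3 − 0.65) = 0.3805/0.6500 = 0.5853
Terminal stock prices: S_uu = 76.05, S_ud = 38.02, S_dd = 19.01
Terminal payoffs (K − S): max(-38.05, 0) = 0, max(-0.025, 0) = 0, max(18.99, 0) = 18.99
Node u (S = 58.5): continuation = e^(−0.03)·[0.5853·0.0000 + 0.4147·0.0000] = 0.0000; exercise value = 0.0000 ≤ continuation, so V_u = 0.0000
Node d (S = 29.25): continuation = e^(−0.03)·[0.5853·0.0000 + 0.4147·18.9875] = 7.6411; exercise value = 8.7500 > continuation, so V_d = 8.7500 (exercise)
Node 0 (S = 45): continuation = e^(−0.03)·[0.5853·0.0000 + 0.4147·8.7500] = 3.5213; exercise value = 0.0000 ≤ continuation, so V_0 = 3.5213

3.52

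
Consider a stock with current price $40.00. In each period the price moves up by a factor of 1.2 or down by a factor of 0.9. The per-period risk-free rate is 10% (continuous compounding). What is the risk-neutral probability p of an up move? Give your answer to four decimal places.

p = 0.6839

Risk-neutral probability p = (e^0.1 − 0.9)/(1.2 − 0.9) = 0.2052/0.3000 = 0.6839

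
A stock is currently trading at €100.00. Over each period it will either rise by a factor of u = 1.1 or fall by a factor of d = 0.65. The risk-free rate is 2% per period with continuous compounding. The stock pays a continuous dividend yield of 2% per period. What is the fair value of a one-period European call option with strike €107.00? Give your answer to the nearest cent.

Per-period risk-free factor R = e^0.02 = 1.0202; dividend-adjusted growth = e^(0.02−0.02) = 1.0000.
Risk-neutral probability p = (1.0000 − 0.65)/(1.1 − 0.65) = 0.3500/0.4500 = 0.7778
Terminal stock prices: S_u = 110, S_d = 65
Terminal payoffs (S − K): max(3, 0) = 3, max(-42, 0) = 0
Node 0 (S = 100): V_0 = e^(−0.02)·[0.7778·3.0000 + 0.2222·0.0000] = 2.2871

€2.29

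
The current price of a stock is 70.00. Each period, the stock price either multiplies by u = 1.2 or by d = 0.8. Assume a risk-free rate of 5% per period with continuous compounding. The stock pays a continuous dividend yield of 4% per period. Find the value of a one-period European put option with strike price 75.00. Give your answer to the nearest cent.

Per-period risk-free factor R = e^0.05 = 1.0513; dividend-adjusted growth = e^(0.05−0.04) = 1.0101.
Risk-neutral probability p = (1.0101 − 0.8)/(1.2 − 0.8) = 0.2101/0.4000 = 0.5251
Terminal stock prices: S_u = 84, S_d = 56
Terminal payoffs (K − S): max(-9, 0) = 0, max(19, 0) = 19
Node 0 (S = 70): V_0 = e^(−0.05)·[0.5251·0.0000 + 0.4749·19.0000] = 8.5826

8.58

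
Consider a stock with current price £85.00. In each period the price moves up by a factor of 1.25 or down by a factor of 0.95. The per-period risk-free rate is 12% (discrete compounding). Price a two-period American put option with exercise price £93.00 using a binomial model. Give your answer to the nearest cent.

Risk-neutral probability p = (1 + 0.12 − 0.95)/(1.25 − 0.95) = 0.1700/0.3000 = 0.5667
Terminal stock prices: S_uu = 132.8, S_ud = 100.9, S_dd = 76.71
Terminal payoffs (K − S): max(-39.81, 0) = 0, max(-7.938, 0) = 0, max(16.29, 0) = 16.29
Node u (S = 106.2): continuation = 1/1.12·[0.5667·0.0000 + 0.4333·0.0000] = 0.0000; exercise value = 0.0000 ≤ continuation, so V_u = 0.0000
Node d (S = 80.75): continuation = 1/1.12·[0.5667·0.0000 + 0.4333·16.2875] = 6.3017; exercise value = 12.2500 > continuation, so V_d = 12.2500 (exercise)
Node 0 (S = 85): continuation = 1/1.12·[0.5667·0.0000 + 0.4333·12.2500] = 4.7396; exercise value = 8.0000 > continuation, so V_0 = 8.0000 (exercise)

£8.00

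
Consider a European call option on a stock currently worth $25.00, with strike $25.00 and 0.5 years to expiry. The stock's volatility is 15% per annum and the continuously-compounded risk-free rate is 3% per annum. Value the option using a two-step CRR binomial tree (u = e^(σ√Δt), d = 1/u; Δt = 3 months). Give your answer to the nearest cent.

$1.13

CRR parameters: u = e^(σ√Δt) = e^(0.15·√0.25) = 1.0779, d = 1/u = 0.9277
Per-period rate: rΔt = 0.03·0.25 = 0.0075, so R = e^0.0075 = 1.0075
Risk-neutral probability p = (e^0.0075 − 0.9277)/(1.0779 − 0.9277) = 0.0798/0.1501 = 0.5314
Terminal stock prices: S_uu = 29.05, S_ud = 25, S_dd = 21.52
Terminal payoffs (S − K): max(4.046, 0) = 4.046, max(0, 0) = 0, max(-3.482, 0) = 0
Node u (S = 26.95): V_u = e^(−0.0075)·[0.5314·4.0459 + 0.4686·0.0000] = 2.1339
Node d (S = 23.19): V_d = e^(−0.0075)·[0.5314·0.0000 + 0.4686·0.0000] = 0.0000
Node 0 (S = 25): V_0 = e^(−0.0075)·[0.5314·2.1339 + 0.4686·0.0000] = 1.1255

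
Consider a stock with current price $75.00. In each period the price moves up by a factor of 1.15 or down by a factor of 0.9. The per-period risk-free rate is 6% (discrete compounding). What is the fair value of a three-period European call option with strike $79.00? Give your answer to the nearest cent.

$11.53

Risk-neutral probability p = (1 + 0.06 − 0.9)/(1.15 − 0.9) = 0.1600/0.2500 = 0.6400
Terminal stock prices: S_uuu = 114.1, S_uud = 89.27, S_udd = 69.86, S_ddd = 54.68
Terminal payoffs (S − K): max(35.07, 0) = 35.07, max(10.27, 0) = 10.27, max(-9.137, 0) = 0, max(-24.32, 0) = 0
Node uu (S = 99.19): V_uu = 1/1.06·[0.6400·35.0656 + 0.3600·10.2687] = 24.6592
Node ud (S = 77.62): V_ud = 1/1.06·[0.6400·10.2687 + 0.3600·0.0000] = 6.2000
Node dd (S = 60.75): V_dd = 1/1.06·[0.6400·0.0000 + 0.3600·0.0000] = 0.0000
Node u (S = 86.25): V_u = 1/1.06·[0.6400·24.6592 + 0.3600·6.2000] = 16.9942
Node d (S = 67.5): V_d = 1/1.06·[0.6400·6.2000 + 0.3600·0.0000] = 3.7434
Node 0 (S = 75): V_0 = 1/1.06·[0.6400·16.9942 + 0.3600·3.7434] = 11.5320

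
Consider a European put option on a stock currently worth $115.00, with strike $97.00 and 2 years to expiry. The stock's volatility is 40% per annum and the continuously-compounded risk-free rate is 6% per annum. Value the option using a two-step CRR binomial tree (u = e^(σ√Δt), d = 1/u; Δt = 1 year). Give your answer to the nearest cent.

CRR parameters: u = e^(σ√Δt) = e^(0.4·√1) = 1.4918, d = 1/u = 0.6703
Per-period rate: rΔt = 0.06·1 = 0.06, so R = e^0.06 = 1.0618
Risk-neutral probability p = (e^0.06 − 0.6703)/(1.4918 − 0.6703) = 0.3915/0.8215 = 0.4766
Terminal stock prices: S_uu = 255.9, S_ud = 115, S_dd = 51.67
Terminal payoffs (K − S): max(-158.9, 0) = 0, max(-18, 0) = 0, max(45.33, 0) = 45.33
Node u (S = 171.6): V_u = e^(−0.06)·[0.4766·0.0000 + 0.5234·0.0000] = 0.0000
Node d (S = 77.09): V_d = e^(−0.06)·[0.4766·0.0000 + 0.5234·45.3272] = 22.3433
Node 0 (S = 115): V_0 = e^(−0.06)·[0.4766·0.0000 + 0.5234·22.3433] = 11.0138

$11.01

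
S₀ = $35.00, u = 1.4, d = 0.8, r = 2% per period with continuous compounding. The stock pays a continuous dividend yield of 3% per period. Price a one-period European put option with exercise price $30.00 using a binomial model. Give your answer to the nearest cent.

Per-period risk-free factor R = e^0.02 = 1.0202; dividend-adjusted growth = e^(0.02−0.03) = 0.9900.
Risk-neutral probability p = (0.9900 − 0.8)/(1.4 − 0.8) = 0.1900/0.6000 = 0.3167
Terminal stock prices: S_u = 49, S_d = 28
Terminal payoffs (K − S): max(-19, 0) = 0, max(2, 0) = 2
Node 0 (S = 35): V_0 = e^(−0.02)·[0.3167·0.0000 + 0.6833·2.0000] = 1.3394

$1.34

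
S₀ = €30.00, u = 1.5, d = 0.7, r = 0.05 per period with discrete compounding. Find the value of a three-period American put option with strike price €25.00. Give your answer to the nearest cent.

€3.66

Risk-neutral probability p = (1 + 0.05 − 0.7)/(1.5 − 0.7) = 0.3500/0.8000 = 0.4375
Terminal stock prices: S_uuu = 101.2, S_uud = 47.25, S_udd = 22.05, S_ddd = 10.29
Terminal payoffs (K − S): max(-76.25, 0) = 0, max(-22.25, 0) = 0, max(2.95, 0) = 2.95, max(14.71, 0) = 14.71
Node uu (S = 67.5): continuation = 1/1.05·[0.4375·0.0000 + 0.5625·0.0000] = 0.0000; exercise value = 0.0000 ≤ continuation, so V_uu = 0.0000
Node ud (S = 31.5): continuation = 1/1.05·[0.4375·0.0000 + 0.5625·2.9500] = 1.5804; exercise value = 0.0000 ≤ continuation, so V_ud = 1.5804
Node dd (S = 14.7): continuation = 1/1.05·[0.4375·2.9500 + 0.5625·14.7100] = 9.1095; exercise value = 10.3000 > continuation, so V_dd = 10.3000 (exercise)
Node u (S = 45): continuation = 1/1.05·[0.4375·0.0000 + 0.5625·1.5804] = 0.8466; exercise value = 0.0000 ≤ continuation, so V_u = 0.8466
Node d (S = 21): continuation = 1/1.05·[0.4375·1.5804 + 0.5625·10.3000] = 6.1763; exercise value = 4.0000 ≤ continuation, so V_d = 6.1763
Node 0 (S = 30): continuation = 1/1.05·[0.4375·0.8466 + 0.5625·6.1763] = 3.6615; exercise value = 0.0000 ≤ continuation, so V_0 = 3.6615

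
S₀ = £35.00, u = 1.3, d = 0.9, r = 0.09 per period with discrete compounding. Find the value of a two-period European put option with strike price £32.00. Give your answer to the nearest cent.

Risk-neutral probability p = (1 + 0.09 − 0.9)/(1.3 − 0.9) = 0.1900/0.4000 = 0.4750
Terminal stock prices: S_uu = 59.15, S_ud = 40.95, S_dd = 28.35
Terminal payoffs (K − S): max(-27.15, 0) = 0, max(-8.95, 0) = 0, max(3.65, 0) = 3.65
Node u (S = 45.5): V_u = 1/1.09·[0.4750·0.0000 + 0.5250·0.0000] = 0.0000
Node d (S = 31.5): V_d = 1/1.09·[0.4750·0.0000 + 0.5250·3.6500] = 1.7580
Node 0 (S = 35): V_0 = 1/1.09·[0.4750·0.0000 + 0.5250·1.7580] = 0.8468

£0.85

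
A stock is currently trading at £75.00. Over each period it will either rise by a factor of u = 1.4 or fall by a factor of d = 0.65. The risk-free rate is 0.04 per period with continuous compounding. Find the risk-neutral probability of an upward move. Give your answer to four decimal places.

Risk-neutral probability p = (e^0.04 − 0.65)/(1.4 − 0.65) = 0.3908/0.7500 = 0.5211

p = 0.5211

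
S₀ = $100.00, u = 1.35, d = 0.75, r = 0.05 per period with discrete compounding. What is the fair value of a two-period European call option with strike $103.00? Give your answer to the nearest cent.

Risk-neutral probability p = (1 + 0.05 − 0.75)/(1.35 − 0.75) = 0.3000/0.6000 = 0.5000
Terminal stock prices: S_uu = 182.3, S_ud = 101.2, S_dd = 56.25
Terminal payoffs (S − K): max(79.25, 0) = 79.25, max(-1.75, 0) = 0, max(-46.75, 0) = 0
Node u (S = 135): V_u = 1/1.05·[0.5000·79.2500 + 0.5000·0.0000] = 37.7381
Node d (S = 75): V_d = 1/1.05·[0.5000·0.0000 + 0.5000·0.0000] = 0.0000
Node 0 (S = 100): V_0 = 1/1.05·[0.5000·37.7381 + 0.5000·0.0000] = 17.9705

$17.97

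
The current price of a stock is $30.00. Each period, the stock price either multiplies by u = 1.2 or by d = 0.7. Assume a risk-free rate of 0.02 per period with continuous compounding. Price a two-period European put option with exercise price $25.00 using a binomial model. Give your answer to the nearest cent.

$1.28

Risk-neutral probability p = (e^0.02 − 0.7)/(1.2 − 0.7) = 0.3202/0.5000 = 0.6404
Terminal stock prices: S_uu = 43.2, S_ud = 25.2, S_dd = 14.7
Terminal payoffs (K − S): max(-18.2, 0) = 0, max(-0.2, 0) = 0, max(10.3, 0) = 10.3
Node u (S = 36): V_u = e^(−0.02)·[0.6404·0.0000 + 0.3596·0.0000] = 0.0000
Node d (S = 21): V_d = e^(−0.02)·[0.6404·0.0000 + 0.3596·10.3000] = 3.6305
Node 0 (S = 30): V_0 = e^(−0.02)·[0.6404·0.0000 + 0.3596·3.6305] = 1.2797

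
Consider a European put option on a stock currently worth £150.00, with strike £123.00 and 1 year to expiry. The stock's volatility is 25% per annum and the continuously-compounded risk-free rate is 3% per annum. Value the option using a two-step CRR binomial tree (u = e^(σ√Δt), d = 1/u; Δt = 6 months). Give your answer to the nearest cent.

CRR parameters: u = e^(σ√Δt) = e^(0.25·√0.5) = 1.1934, d = 1/u = 0.8380
Per-period rate: rΔt = 0.03·0.5 = 0.015, so R = e^0.015 = 1.0151
Risk-neutral probability p = (e^0.015 − 0.8380)/(1.1934 − 0.8380) = 0.1771/0.3554 = 0.4984
Terminal stock prices: S_uu = 213.6, S_ud = 150, S_dd = 105.3
Terminal payoffs (K − S): max(-90.62, 0) = 0, max(-27, 0) = 0, max(17.67, 0) = 17.67
Node u (S = 179): V_u = e^(−0.015)·[0.4984·0.0000 + 0.5016·0.0000] = 0.0000
Node d (S = 125.7): V_d = e^(−0.015)·[0.4984·0.0000 + 0.5016·17.6717] = 8.7314
Node 0 (S = 150): V_0 = e^(−0.015)·[0.4984·0.0000 + 0.5016·8.7314] = 4.3141

£4.31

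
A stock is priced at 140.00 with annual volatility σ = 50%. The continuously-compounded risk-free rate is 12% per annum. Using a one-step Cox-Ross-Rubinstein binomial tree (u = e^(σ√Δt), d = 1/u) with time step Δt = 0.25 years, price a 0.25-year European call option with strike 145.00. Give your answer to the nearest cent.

CRR parameters: u = e^(σ√Δt) = e^(0.5·√0.25) = 1.2840, d = 1/u = 0.7788
Per-period rate: rΔt = 0.12·0.25 = 0.03, so R = e^0.03 = 1.0305
Risk-neutral probability p = (e^0.03 − 0.7788)/(1.2840 − 0.7788) = 0.2517/0.5052 = 0.4981
Terminal stock prices: S_u = 179.8, S_d = 109
Terminal payoffs (S − K): max(34.76, 0) = 34.76, max(-35.97, 0) = 0
Node 0 (S = 140): V_0 = e^(−0.03)·[0.4981·34.7636 + 0.5019·0.0000] = 16.8041

16.80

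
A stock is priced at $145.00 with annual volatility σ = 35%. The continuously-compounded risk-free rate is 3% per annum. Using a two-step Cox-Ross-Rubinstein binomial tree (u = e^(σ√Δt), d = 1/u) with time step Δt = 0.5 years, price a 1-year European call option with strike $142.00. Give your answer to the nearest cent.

CRR parameters: u = e^(σ√Δt) = e^(0.35·√0.5) = 1.2808, d = 1/u = 0.7808
Per-period rate: rΔt = 0.03·0.5 = 0.015, so R = e^0.015 = 1.0151
Risk-neutral probability p = (e^0.015 − 0.7808)/(1.2808 − 0.7808) = 0.2344/0.5000 = 0.4687
Terminal stock prices: S_uu = 237.9, S_ud = 145, S_dd = 88.39
Terminal payoffs (S − K): max(95.87, 0) = 95.87, max(3, 0) = 3, max(-53.61, 0) = 0
Node u (S = 185.7): V_u = e^(−0.015)·[0.4687·95.8662 + 0.5313·3.0000] = 45.8306
Node d (S = 113.2): V_d = e^(−0.015)·[0.4687·3.0000 + 0.5313·0.0000] = 1.3851
Node 0 (S = 145): V_0 = e^(−0.015)·[0.4687·45.8306 + 0.5313·1.3851] = 21.8844

$21.88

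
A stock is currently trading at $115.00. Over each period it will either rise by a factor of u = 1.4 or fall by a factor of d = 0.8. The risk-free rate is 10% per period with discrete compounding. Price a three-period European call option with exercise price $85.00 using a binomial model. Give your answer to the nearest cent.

Risk-neutral probability p = (1 + 0.1 − 0.8)/(1.4 − 0.8) = 0.3000/0.6000 = 0.5000
Terminal stock prices: S_uuu = 315.6, S_uud = 180.3, S_udd = 103, S_ddd = 58.88
Terminal payoffs (S − K): max(230.6, 0) = 230.6, max(95.32, 0) = 95.32, max(18.04, 0) = 18.04, max(-26.12, 0) = 0
Node uu (S = 225.4): V_uu = 1/1.1·[0.5000·230.5600 + 0.5000·95.3200] = 148.1273
Node ud (S = 128.8): V_ud = 1/1.1·[0.5000·95.3200 + 0.5000·18.0400] = 51.5273
Node dd (S = 73.6): V_dd = 1/1.1·[0.5000·18.0400 + 0.5000·0.0000] = 8.2000
Node u (S = 161): V_u = 1/1.1·[0.5000·148.1273 + 0.5000·51.5273] = 90.7521
Node d (S = 92): V_d = 1/1.1·[0.5000·51.5273 + 0.5000·8.2000] = 27.1488
Node 0 (S = 115): V_0 = 1/1.1·[0.5000·90.7521 + 0.5000·27.1488] = 53.5913

$53.59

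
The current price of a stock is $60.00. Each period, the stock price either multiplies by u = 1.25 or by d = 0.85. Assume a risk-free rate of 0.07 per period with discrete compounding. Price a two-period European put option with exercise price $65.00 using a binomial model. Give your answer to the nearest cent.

Risk-neutral probability p = (1 + 0.07 − 0.85)/(1.25 − 0.85) = 0.2200/0.4000 = 0.5500
Terminal stock prices: S_uu = 93.75, S_ud = 63.75, S_dd = 43.35
Terminal payoffs (K − S): max(-28.75, 0) = 0, max(1.25, 0) = 1.25, max(21.65, 0) = 21.65
Node u (S = 75): V_u = 1/1.07·[0.5500·0.0000 + 0.4500·1.2500] = 0.5257
Node d (S = 51): V_d = 1/1.07·[0.5500·1.2500 + 0.4500·21.6500] = 9.7477
Node 0 (S = 60): V_0 = 1/1.07·[0.5500·0.5257 + 0.4500·9.7477] = 4.3697

$4.37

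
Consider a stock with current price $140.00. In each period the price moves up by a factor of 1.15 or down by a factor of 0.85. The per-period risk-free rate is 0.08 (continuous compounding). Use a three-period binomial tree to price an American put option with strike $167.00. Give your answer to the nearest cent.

Risk-neutral probability p = (e^0.08 − 0.85)/(1.15 − 0.85) = 0.2333/0.3000 = 0.7776
Terminal stock prices: S_uuu = 212.9, S_uud = 157.4, S_udd = 116.3, S_ddd = 85.98
Terminal payoffs (K − S): max(-45.92, 0) = 0, max(9.623, 0) = 9.623, max(50.68, 0) = 50.68, max(81.02, 0) = 81.02
Node uu (S = 185.1): continuation = e^(−0.08)·[0.7776·0.0000 + 0.2224·9.6225] = 1.9753; exercise value = 0.0000 ≤ continuation, so V_uu = 1.9753
Node ud (S = 136.8): continuation = e^(−0.08)·[0.7776·9.6225 + 0.2224·50.6775] = 17.3104; exercise value = 30.1500 > continuation, so V_ud = 30.1500 (exercise)
Node dd (S = 101.1): continuation = e^(−0.08)·[0.7776·50.6775 + 0.2224·81.0225] = 53.0104; exercise value = 65.8500 > continuation, so V_dd = 65.8500 (exercise)
Node u (S = 161): continuation = e^(−0.08)·[0.7776·1.9753 + 0.2224·30.1500] = 7.6071; exercise value = 6.0000 ≤ continuation, so V_u = 7.6071
Node d (S = 119): continuation = e^(−0.08)·[0.7776·30.1500 + 0.2224·65.8500] = 35.1604; exercise value = 48.0000 > continuation, so V_d = 48.0000 (exercise)
Node 0 (S = 140): continuation = e^(−0.08)·[0.7776·7.6071 + 0.2224·48.0000] = 15.3141; exercise value = 27.0000 > continuation, so V_0 = 27.0000 (exercise)

$27.00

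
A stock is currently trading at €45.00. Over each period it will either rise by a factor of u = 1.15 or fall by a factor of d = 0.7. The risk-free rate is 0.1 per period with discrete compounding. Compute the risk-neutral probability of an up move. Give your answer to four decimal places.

p = 0.8889

Risk-neutral probability p = (1 + 0.1 − 0.7)/(1.15 − 0.7) = 0.4000/0.4500 = 0.8889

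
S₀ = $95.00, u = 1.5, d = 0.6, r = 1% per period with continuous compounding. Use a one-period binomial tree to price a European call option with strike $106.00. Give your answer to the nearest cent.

$16.46

Risk-neutral probability p = (e^0.01 − 0.6)/(1.5 − 0.6) = 0.4101/0.9000 = 0.4556
Terminal stock prices: S_u = 142.5, S_d = 57
Terminal payoffs (S − K): max(36.5, 0) = 36.5, max(-49, 0) = 0
Node 0 (S = 95): V_0 = e^(−0.01)·[0.4556·36.5000 + 0.5444·0.0000] = 16.4643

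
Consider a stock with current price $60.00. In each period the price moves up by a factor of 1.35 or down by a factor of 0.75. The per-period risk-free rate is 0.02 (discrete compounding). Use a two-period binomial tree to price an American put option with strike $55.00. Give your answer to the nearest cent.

Risk-neutral probability p = (1 + 0.02 − 0.75)/(1.35 − 0.75) = 0.2700/0.6000 = 0.4500
Terminal stock prices: S_uu = 109.4, S_ud = 60.75, S_dd = 33.75
Terminal payoffs (K − S): max(-54.35, 0) = 0, max(-5.75, 0) = 0, max(21.25, 0) = 21.25
Node u (S = 81): continuation = 1/1.02·[0.4500·0.0000 + 0.5500·0.0000] = 0.0000; exercise value = 0.0000 ≤ continuation, so V_u = 0.0000
Node d (S = 45): continuation = 1/1.02·[0.4500·0.0000 + 0.5500·21.2500] = 11.4583; exercise value = 10.0000 ≤ continuation, so V_d = 11.4583
Node 0 (S = 60): continuation = 1/1.02·[0.4500·0.0000 + 0.5500·11.4583] = 6.1785; exercise value = 0.0000 ≤ continuation, so V_0 = 6.1785

$6.18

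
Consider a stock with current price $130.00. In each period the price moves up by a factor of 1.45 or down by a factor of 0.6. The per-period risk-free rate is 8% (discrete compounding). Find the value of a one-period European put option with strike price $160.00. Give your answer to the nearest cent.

Risk-neutral probability p = (1 + 0.08 − 0.6)/(1.45 − 0.6) = 0.4800/0.8500 = 0.5647
Terminal stock prices: S_u = 188.5, S_d = 78
Terminal payoffs (K − S): max(-28.5, 0) = 0, max(82, 0) = 82
Node 0 (S = 130): V_0 = 1/1.08·[0.5647·0.0000 + 0.4353·82.0000] = 33.0501

$33.05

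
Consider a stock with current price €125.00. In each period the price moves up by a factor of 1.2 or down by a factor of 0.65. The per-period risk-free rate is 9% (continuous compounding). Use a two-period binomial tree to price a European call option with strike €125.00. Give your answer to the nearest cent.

Risk-neutral probability p = (e^0.09 − 0.65)/(1.2 − 0.65) = 0.4442/0.5500 = 0.8076
Terminal stock prices: S_uu = 180, S_ud = 97.5, S_dd = 52.81
Terminal payoffs (S − K): max(55, 0) = 55, max(-27.5, 0) = 0, max(-72.19, 0) = 0
Node u (S = 150): V_u = e^(−0.09)·[0.8076·55.0000 + 0.1924·0.0000] = 40.5945
Node d (S = 81.25): V_d = e^(−0.09)·[0.8076·0.0000 + 0.1924·0.0000] = 0.0000
Node 0 (S = 125): V_0 = e^(−0.09)·[0.8076·40.5945 + 0.1924·0.0000] = 29.9620

€29.96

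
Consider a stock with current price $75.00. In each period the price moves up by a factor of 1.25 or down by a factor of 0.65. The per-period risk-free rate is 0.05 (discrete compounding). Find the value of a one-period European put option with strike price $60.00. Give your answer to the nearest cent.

Risk-neutral probability p = (1 + 0.05 − 0.65)/(1.25 − 0.65) = 0.4000/0.6000 = 0.6667
Terminal stock prices: S_u = 93.75, S_d = 48.75
Terminal payoffs (K − S): max(-33.75, 0) = 0, max(11.25, 0) = 11.25
Node 0 (S = 75): V_0 = 1/1.05·[0.6667·0.0000 + 0.3333·11.2500] = 3.5714

$3.57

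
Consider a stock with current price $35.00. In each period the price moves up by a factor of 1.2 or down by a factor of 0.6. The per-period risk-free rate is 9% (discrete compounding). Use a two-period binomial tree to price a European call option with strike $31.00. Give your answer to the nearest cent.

Risk-neutral probability p = (1 + 0.09 − 0.6)/(1.2 − 0.6) = 0.4900/0.6000 = 0.8167
Terminal stock prices: S_uu = 50.4, S_ud = 25.2, S_dd = 12.6
Terminal payoffs (S − K): max(19.4, 0) = 19.4, max(-5.8, 0) = 0, max(-18.4, 0) = 0
Node u (S = 42): V_u = 1/1.09·[0.8167·19.4000 + 0.1833·0.0000] = 14.5352
Node d (S = 21): V_d = 1/1.09·[0.8167·0.0000 + 0.1833·0.0000] = 0.0000
Node 0 (S = 35): V_0 = 1/1.09·[0.8167·14.5352 + 0.1833·0.0000] = 10.8903

$10.89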